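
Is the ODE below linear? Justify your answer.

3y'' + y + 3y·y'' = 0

No. Nonlinear (y·y'' term)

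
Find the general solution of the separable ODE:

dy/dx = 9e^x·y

Separating variables and integrating:
ln|y| = 9e^x + C

General solution: y = Ce^(9e^x)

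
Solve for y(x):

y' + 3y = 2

Using integrating factor method:

General solution: y = 2/3 + Ce^(-3x)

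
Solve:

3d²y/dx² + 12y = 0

Characteristic equation: 3r² + 12 = 0
Divide by 3: r² + 4 = 0
Roots: r = ±2i (complex conjugates)
General solution: y = C₁cos(2x) + C₂sin(2x)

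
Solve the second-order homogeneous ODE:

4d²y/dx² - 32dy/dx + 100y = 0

Characteristic equation: 4r² - 32r + 100 = 0
Divide by 4: r² - 8r + 25 = 0
Roots: r = 4 ± 3i (complex conjugates)
General solution: y = e^(4x)(C₁cos(3x) + C₂sin(3x))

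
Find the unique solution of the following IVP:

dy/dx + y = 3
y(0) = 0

General solution: y = 3 + Ce^(-x)
Applying y(0) = 0: C = 0 - 3 = -3
Particular solution: y = 3 - 3e^(-x)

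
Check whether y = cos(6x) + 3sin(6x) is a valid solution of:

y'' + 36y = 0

Verification:
y'' = -36cos(6x) - 108sin(6x)
y'' + 36y = 0 ✓

Yes, it is a solution.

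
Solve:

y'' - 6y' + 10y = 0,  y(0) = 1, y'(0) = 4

General solution: y = e^(3x)(C₁cos(x) + C₂sin(x))
Complex roots r = 3 ± i
Applying ICs: C₁ = 1, C₂ = 1
Particular solution: y = e^(3x)(cos(x) + sin(x))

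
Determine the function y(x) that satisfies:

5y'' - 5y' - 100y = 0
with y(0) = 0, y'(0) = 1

General solution: y = C₁e^(5x) + C₂e^(-4x)
Applying ICs: C₁ = 1/9, C₂ = -1/9
Particular solution: y = (1/9)e^(5x) - (1/9)e^(-4x)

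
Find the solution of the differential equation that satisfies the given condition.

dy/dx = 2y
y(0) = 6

General solution: y = Ce^(2x)
Applying IC y(0) = 6:
Particular solution: y = 6e^(2x)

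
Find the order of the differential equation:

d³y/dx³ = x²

The order is 3 (highest derivative is of order 3).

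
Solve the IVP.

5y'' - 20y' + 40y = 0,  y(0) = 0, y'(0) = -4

General solution: y = e^(2x)(C₁cos(2x) + C₂sin(2x))
Complex roots r = 2 ± 2i
Applying ICs: C₁ = 0, C₂ = -2
Particular solution: y = e^(2x)(-2sin(2x))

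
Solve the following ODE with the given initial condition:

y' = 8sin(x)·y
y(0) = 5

General solution: y = Ce^(-8cos(x))
Applying IC y(0) = 5:
Particular solution: y = 5e^(8(1-cos(x)))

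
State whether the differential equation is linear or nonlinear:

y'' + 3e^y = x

Nonlinear (e^y is nonlinear in y)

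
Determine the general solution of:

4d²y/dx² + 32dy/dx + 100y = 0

Characteristic equation: 4r² + 32r + 100 = 0
Divide by 4: r² + 8r + 25 = 0
Roots: r = -4 ± 3i (complex conjugates)
General solution: y = e^(-4x)(C₁cos(3x) + C₂sin(3x))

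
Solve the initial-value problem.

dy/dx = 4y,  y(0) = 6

General solution: y = Ce^(4x)
Applying IC y(0) = 6:
Particular solution: y = 6e^(4x)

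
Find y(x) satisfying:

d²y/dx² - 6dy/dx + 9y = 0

Characteristic equation: r² - 6r + 9 = 0
Factored: (r - 3)² = 0
Repeated root: r = 3
General solution: y = (C₁ + C₂x)e^(3x)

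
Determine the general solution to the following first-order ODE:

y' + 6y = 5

Using integrating factor method:

General solution: y = 5/6 + Ce^(-6x)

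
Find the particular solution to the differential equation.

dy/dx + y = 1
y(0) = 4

General solution: y = 1 + Ce^(-x)
Applying y(0) = 4: C = 4 - 1 = 3
Particular solution: y = 1 + 3e^(-x)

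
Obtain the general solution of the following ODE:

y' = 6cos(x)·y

Separating variables and integrating:
ln|y| = 6sin(x) + C

General solution: y = Ce^(6sin(x))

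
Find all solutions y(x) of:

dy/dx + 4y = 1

Using integrating factor method:

General solution: y = 1/4 + Ce^(-4x)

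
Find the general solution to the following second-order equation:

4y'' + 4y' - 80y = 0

Characteristic equation: 4r² + 4r - 80 = 0
Divide by 4: r² + r - 20 = 0
Roots: r = 4, -5 (distinct real)
General solution: y = C₁e^(4x) + C₂e^(-5x)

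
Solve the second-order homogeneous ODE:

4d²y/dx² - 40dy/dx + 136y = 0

Characteristic equation: 4r² - 40r + 136 = 0
Divide by 4: r² - 10r + 34 = 0
Roots: r = 5 ± 3i (complex conjugates)
General solution: y = e^(5x)(C₁cos(3x) + C₂sin(3x))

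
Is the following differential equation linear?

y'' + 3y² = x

No. Nonlinear (y² term)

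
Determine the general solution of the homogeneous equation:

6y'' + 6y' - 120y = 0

Characteristic equation: 6r² + 6r - 120 = 0
Divide by 6: r² + r - 20 = 0
Roots: r = 4, -5 (distinct real)
General solution: y = C₁e^(4x) + C₂e^(-5x)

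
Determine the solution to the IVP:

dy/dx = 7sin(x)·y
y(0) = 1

General solution: y = Ce^(-7cos(x))
Applying IC y(0) = 1:
Particular solution: y = e^(7(1-cos(x)))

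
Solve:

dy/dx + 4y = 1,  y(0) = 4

General solution: y = 1/4 + Ce^(-4x)
Applying y(0) = 4: C = 4 - 1/4 = 15/4
Particular solution: y = 1/4 + (15/4)e^(-4x)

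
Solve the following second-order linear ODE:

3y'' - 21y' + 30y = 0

Characteristic equation: 3r² - 21r + 30 = 0
Divide by 3: r² - 7r + 10 = 0
Roots: r = 5, 2 (distinct real)
General solution: y = C₁e^(5x) + C₂e^(2x)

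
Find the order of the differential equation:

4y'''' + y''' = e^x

The order is 4 (highest derivative is of order 4).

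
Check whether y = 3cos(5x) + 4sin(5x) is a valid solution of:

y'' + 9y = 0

Verification:
y'' = -75cos(5x) - 100sin(5x)
y'' + 9y ≠ 0 (frequency mismatch: got 25 instead of 9)

No, it is not a solution.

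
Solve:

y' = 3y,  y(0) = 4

General solution: y = Ce^(3x)
Applying IC y(0) = 4:
Particular solution: y = 4e^(3x)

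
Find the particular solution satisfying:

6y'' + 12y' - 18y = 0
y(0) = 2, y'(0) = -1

General solution: y = C₁e^x + C₂e^(-3x)
Applying ICs: C₁ = 5/4, C₂ = 3/4
Particular solution: y = (5/4)e^x + (3/4)e^(-3x)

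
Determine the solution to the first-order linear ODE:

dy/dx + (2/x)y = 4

Using integrating factor method:

General solution: y = (4/3)x + Cx^(-2)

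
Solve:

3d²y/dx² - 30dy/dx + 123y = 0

Characteristic equation: 3r² - 30r + 123 = 0
Divide by 3: r² - 10r + 41 = 0
Roots: r = 5 ± 4i (complex conjugates)
General solution: y = e^(5x)(C₁cos(4x) + C₂sin(4x))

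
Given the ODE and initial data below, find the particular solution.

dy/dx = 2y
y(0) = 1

General solution: y = Ce^(2x)
Applying IC y(0) = 1:
Particular solution: y = e^(2x)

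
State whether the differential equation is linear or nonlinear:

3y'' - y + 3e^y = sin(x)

Nonlinear (e^y is nonlinear in y)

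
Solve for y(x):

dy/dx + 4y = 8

Using integrating factor method:

General solution: y = 2 + Ce^(-4x)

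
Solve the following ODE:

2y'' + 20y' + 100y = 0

Characteristic equation: 2r² + 20r + 100 = 0
Divide by 2: r² + 10r + 50 = 0
Roots: r = -5 ± 5i (complex conjugates)
General solution: y = e^(-5x)(C₁cos(5x) + C₂sin(5x))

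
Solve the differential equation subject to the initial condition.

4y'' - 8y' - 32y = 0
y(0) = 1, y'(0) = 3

General solution: y = C₁e^(4x) + C₂e^(-2x)
Applying ICs: C₁ = 5/6, C₂ = 1/6
Particular solution: y = (5/6)e^(4x) + (1/6)e^(-2x)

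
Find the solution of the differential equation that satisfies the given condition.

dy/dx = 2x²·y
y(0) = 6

General solution: y = Ce^(2x³/3)
Applying IC y(0) = 6:
Particular solution: y = 6e^(2x³/3)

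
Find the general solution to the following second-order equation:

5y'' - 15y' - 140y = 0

Characteristic equation: 5r² - 15r - 140 = 0
Divide by 5: r² - 3r - 28 = 0
Roots: r = 7, -4 (distinct real)
General solution: y = C₁e^(7x) + C₂e^(-4x)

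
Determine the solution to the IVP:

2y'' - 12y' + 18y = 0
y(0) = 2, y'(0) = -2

General solution: y = (C₁ + C₂x)e^(3x)
Repeated root r = 3
Applying ICs: C₁ = 2, C₂ = -8
Particular solution: y = (2 - 8x)e^(3x)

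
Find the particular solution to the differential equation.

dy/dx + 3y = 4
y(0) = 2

General solution: y = 4/3 + Ce^(-3x)
Applying y(0) = 2: C = 2 - 4/3 = 2/3
Particular solution: y = 4/3 + (2/3)e^(-3x)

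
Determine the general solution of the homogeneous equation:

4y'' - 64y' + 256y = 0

Characteristic equation: 4r² - 64r + 256 = 0
Divide by 4: r² - 16r + 64 = 0
Factored: (r - 8)² = 0
Repeated root: r = 8
General solution: y = (C₁ + C₂x)e^(8x)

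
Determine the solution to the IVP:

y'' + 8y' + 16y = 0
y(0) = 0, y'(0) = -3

General solution: y = (C₁ + C₂x)e^(-4x)
Repeated root r = -4
Applying ICs: C₁ = 0, C₂ = -3
Particular solution: y = -3xe^(-4x)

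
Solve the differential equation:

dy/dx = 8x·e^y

Separating variables and integrating:
-e^(-y) = 4x² + C

General solution: y = -ln(C - 4x²)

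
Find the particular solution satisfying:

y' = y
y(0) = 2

General solution: y = Ce^x
Applying IC y(0) = 2:
Particular solution: y = 2e^x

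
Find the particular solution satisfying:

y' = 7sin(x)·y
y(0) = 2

General solution: y = Ce^(-7cos(x))
Applying IC y(0) = 2:
Particular solution: y = 2e^(7(1-cos(x)))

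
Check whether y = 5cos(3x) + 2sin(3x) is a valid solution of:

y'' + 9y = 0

Verification:
y'' = -45cos(3x) - 18sin(3x)
y'' + 9y = 0 ✓

Yes, it is a solution.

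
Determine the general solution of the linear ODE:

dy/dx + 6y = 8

Using integrating factor method:

General solution: y = 4/3 + Ce^(-6x)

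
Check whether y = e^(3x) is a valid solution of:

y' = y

Verification:
y = e^(3x)
y' = 3e^(3x)
But y = e^(3x)
y' ≠ y — the derivative does not match

No, it is not a solution.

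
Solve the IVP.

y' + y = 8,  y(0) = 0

General solution: y = 8 + Ce^(-x)
Applying y(0) = 0: C = 0 - 8 = -8
Particular solution: y = 8 - 8e^(-x)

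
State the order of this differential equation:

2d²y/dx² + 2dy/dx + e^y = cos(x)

The order is 2 (highest derivative is of order 2).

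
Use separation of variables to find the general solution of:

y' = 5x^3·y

Separating variables and integrating:
ln|y| = 5x^4/4 + C

General solution: y = Ce^(5x^4/4)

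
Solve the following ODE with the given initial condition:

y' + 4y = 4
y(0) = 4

General solution: y = 1 + Ce^(-4x)
Applying y(0) = 4: C = 4 - 1 = 3
Particular solution: y = 1 + 3e^(-4x)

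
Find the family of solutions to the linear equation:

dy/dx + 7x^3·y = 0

Using integrating factor method:

General solution: y = Ce^(-7x^4/4)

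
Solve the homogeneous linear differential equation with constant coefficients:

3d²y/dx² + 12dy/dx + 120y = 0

Characteristic equation: 3r² + 12r + 120 = 0
Divide by 3: r² + 4r + 40 = 0
Roots: r = -2 ± 6i (complex conjugates)
General solution: y = e^(-2x)(C₁cos(6x) + C₂sin(6x))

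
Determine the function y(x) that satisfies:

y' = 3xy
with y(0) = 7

General solution: y = Ce^(3x²/2)
Applying IC y(0) = 7:
Particular solution: y = 7e^(3x²/2)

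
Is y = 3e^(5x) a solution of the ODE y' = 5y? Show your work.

Verification:
y = 3e^(5x)
y' = 15e^(5x)
5y = 15e^(5x)
y' = 5y ✓

Yes, it is a solution.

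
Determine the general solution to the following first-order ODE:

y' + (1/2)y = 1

Using integrating factor method:

General solution: y = 2 + Ce^(-x/2)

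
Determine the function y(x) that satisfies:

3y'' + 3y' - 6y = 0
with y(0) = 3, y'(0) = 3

General solution: y = C₁e^x + C₂e^(-2x)
Applying ICs: C₁ = 3, C₂ = 0
Particular solution: y = 3e^x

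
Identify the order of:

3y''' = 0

The order is 3 (highest derivative is of order 3).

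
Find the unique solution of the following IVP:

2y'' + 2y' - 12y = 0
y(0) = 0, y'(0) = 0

General solution: y = C₁e^(2x) + C₂e^(-3x)
Applying ICs: C₁ = 0, C₂ = 0
Particular solution: y = 0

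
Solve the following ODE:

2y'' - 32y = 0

Characteristic equation: 2r² - 32 = 0
Divide by 2: r² - 16 = 0
Roots: r = 4, -4 (distinct real)
General solution: y = C₁e^(4x) + C₂e^(-4x)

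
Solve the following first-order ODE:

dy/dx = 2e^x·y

Separating variables and integrating:
ln|y| = 2e^x + C

General solution: y = Ce^(2e^x)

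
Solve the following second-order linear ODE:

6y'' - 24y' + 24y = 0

Characteristic equation: 6r² - 24r + 24 = 0
Divide by 6: r² - 4r + 4 = 0
Factored: (r - 2)² = 0
Repeated root: r = 2
General solution: y = (C₁ + C₂x)e^(2x)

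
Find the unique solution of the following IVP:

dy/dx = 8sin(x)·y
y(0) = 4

General solution: y = Ce^(-8cos(x))
Applying IC y(0) = 4:
Particular solution: y = 4e^(8(1-cos(x)))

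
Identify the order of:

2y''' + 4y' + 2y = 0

The order is 3 (highest derivative is of order 3).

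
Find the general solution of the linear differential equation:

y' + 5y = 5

Using integrating factor method:

General solution: y = 1 + Ce^(-5x)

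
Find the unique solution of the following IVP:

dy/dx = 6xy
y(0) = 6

General solution: y = Ce^(3x²)
Applying IC y(0) = 6:
Particular solution: y = 6e^(3x²)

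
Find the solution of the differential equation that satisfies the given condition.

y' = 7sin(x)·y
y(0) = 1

General solution: y = Ce^(-7cos(x))
Applying IC y(0) = 1:
Particular solution: y = e^(7(1-cos(x)))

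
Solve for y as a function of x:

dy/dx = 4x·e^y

Separating variables and integrating:
-e^(-y) = 2x² + C

General solution: y = -ln(C - 2x²)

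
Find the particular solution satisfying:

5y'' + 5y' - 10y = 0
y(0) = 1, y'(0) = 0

General solution: y = C₁e^x + C₂e^(-2x)
Applying ICs: C₁ = 2/3, C₂ = 1/3
Particular solution: y = (2/3)e^x + (1/3)e^(-2x)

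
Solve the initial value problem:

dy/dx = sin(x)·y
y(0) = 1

General solution: y = Ce^(-cos(x))
Applying IC y(0) = 1:
Particular solution: y = e^(1-cos(x))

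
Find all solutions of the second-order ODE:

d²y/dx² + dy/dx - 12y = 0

Characteristic equation: r² + r - 12 = 0
Roots: r = 3, -4 (distinct real)
General solution: y = C₁e^(3x) + C₂e^(-4x)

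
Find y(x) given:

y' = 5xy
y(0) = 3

General solution: y = Ce^(5x²/2)
Applying IC y(0) = 3:
Particular solution: y = 3e^(5x²/2)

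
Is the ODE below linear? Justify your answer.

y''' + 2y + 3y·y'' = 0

No. Nonlinear (y·y'' term)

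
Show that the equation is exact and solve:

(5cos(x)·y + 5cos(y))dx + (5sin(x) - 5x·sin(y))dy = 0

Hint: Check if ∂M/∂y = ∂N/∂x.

Verify exactness: ∂M/∂y = ∂N/∂x ✓
Find F(x,y) such that ∂F/∂x = M, ∂F/∂y = N
Solution: 5sin(x)·y + 5x·cos(y) = C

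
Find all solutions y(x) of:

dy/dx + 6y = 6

Using integrating factor method:

General solution: y = 1 + Ce^(-6x)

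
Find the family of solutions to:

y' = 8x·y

Separating variables and integrating:
ln|y| = 4x^2 + C

General solution: y = Ce^(4x^2)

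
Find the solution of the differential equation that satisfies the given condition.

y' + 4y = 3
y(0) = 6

General solution: y = 3/4 + Ce^(-4x)
Applying y(0) = 6: C = 6 - 3/4 = 21/4
Particular solution: y = 3/4 + (21/4)e^(-4x)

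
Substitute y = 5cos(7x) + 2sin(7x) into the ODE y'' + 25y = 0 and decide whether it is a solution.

Verification:
y'' = -245cos(7x) - 98sin(7x)
y'' + 25y ≠ 0 (frequency mismatch: got 49 instead of 25)

No, it is not a solution.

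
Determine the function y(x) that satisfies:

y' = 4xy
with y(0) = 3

General solution: y = Ce^(2x²)
Applying IC y(0) = 3:
Particular solution: y = 3e^(2x²)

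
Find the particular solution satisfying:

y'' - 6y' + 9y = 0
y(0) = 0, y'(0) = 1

General solution: y = (C₁ + C₂x)e^(3x)
Repeated root r = 3
Applying ICs: C₁ = 0, C₂ = 1
Particular solution: y = xe^(3x)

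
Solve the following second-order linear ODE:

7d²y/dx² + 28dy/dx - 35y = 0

Characteristic equation: 7r² + 28r - 35 = 0
Divide by 7: r² + 4r - 5 = 0
Roots: r = 1, -5 (distinct real)
General solution: y = C₁e^x + C₂e^(-5x)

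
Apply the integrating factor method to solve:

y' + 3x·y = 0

Using integrating factor method:

General solution: y = Ce^(-3x^2/2)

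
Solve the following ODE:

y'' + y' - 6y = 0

Characteristic equation: r² + r - 6 = 0
Roots: r = 2, -3 (distinct real)
General solution: y = C₁e^(2x) + C₂e^(-3x)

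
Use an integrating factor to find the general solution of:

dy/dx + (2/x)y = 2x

Using integrating factor method:

General solution: y = (1/2)x^2 + Cx^(-2)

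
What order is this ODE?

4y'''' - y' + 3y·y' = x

The order is 4 (highest derivative is of order 4).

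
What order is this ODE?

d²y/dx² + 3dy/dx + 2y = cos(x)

The order is 2 (highest derivative is of order 2).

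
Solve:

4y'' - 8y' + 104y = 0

Characteristic equation: 4r² - 8r + 104 = 0
Divide by 4: r² - 2r + 26 = 0
Roots: r = 1 ± 5i (complex conjugates)
General solution: y = e^x(C₁cos(5x) + C₂sin(5x))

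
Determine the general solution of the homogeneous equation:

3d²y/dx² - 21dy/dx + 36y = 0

Characteristic equation: 3r² - 21r + 36 = 0
Divide by 3: r² - 7r + 12 = 0
Roots: r = 3, 4 (distinct real)
General solution: y = C₁e^(3x) + C₂e^(4x)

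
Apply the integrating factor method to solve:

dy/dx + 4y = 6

Using integrating factor method:

General solution: y = 3/2 + Ce^(-4x)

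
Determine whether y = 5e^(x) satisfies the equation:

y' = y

Verification:
y = 5e^(x)
y' = 5e^(x)
y = 5e^(x)
y' = y ✓

Yes, it is a solution.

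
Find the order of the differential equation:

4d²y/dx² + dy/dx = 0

The order is 2 (highest derivative is of order 2).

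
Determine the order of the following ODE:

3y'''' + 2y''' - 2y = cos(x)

The order is 4 (highest derivative is of order 4).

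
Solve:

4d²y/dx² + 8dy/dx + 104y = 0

Characteristic equation: 4r² + 8r + 104 = 0
Divide by 4: r² + 2r + 26 = 0
Roots: r = -1 ± 5i (complex conjugates)
General solution: y = e^(-x)(C₁cos(5x) + C₂sin(5x))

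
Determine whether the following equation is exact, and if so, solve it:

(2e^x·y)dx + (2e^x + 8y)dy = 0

Verify exactness: ∂M/∂y = ∂N/∂x ✓
Find F(x,y) such that ∂F/∂x = M, ∂F/∂y = N
Solution: 2e^x·y + 4y² = C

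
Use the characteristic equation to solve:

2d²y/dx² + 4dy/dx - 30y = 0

Characteristic equation: 2r² + 4r - 30 = 0
Divide by 2: r² + 2r - 15 = 0
Roots: r = 3, -5 (distinct real)
General solution: y = C₁e^(3x) + C₂e^(-5x)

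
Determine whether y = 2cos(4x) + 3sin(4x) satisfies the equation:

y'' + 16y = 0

Verification:
y'' = -32cos(4x) - 48sin(4x)
y'' + 16y = 0 ✓

Yes, it is a solution.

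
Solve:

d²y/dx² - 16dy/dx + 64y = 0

Characteristic equation: r² - 16r + 64 = 0
Factored: (r - 8)² = 0
Repeated root: r = 8
General solution: y = (C₁ + C₂x)e^(8x)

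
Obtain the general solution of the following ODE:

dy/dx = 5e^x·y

Separating variables and integrating:
ln|y| = 5e^x + C

General solution: y = Ce^(5e^x)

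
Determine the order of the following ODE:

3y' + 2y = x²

The order is 1 (highest derivative is of order 1).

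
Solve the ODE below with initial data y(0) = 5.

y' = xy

General solution: y = Ce^(x²/2)
Applying IC y(0) = 5:
Particular solution: y = 5e^(x²/2)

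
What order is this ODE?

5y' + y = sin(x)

The order is 1 (highest derivative is of order 1).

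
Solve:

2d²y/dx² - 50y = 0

Characteristic equation: 2r² - 50 = 0
Divide by 2: r² - 25 = 0
Roots: r = 5, -5 (distinct real)
General solution: y = C₁e^(5x) + C₂e^(-5x)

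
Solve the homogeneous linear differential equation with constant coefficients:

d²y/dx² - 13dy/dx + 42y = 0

Characteristic equation: r² - 13r + 42 = 0
Roots: r = 7, 6 (distinct real)
General solution: y = C₁e^(7x) + C₂e^(6x)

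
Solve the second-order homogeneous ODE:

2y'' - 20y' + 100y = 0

Characteristic equation: 2r² - 20r + 100 = 0
Divide by 2: r² - 10r + 50 = 0
Roots: r = 5 ± 5i (complex conjugates)
General solution: y = e^(5x)(C₁cos(5x) + C₂sin(5x))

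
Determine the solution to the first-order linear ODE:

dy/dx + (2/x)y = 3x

Using integrating factor method:

General solution: y = (3/4)x^2 + Cx^(-2)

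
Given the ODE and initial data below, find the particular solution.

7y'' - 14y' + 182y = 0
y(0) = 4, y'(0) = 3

General solution: y = e^x(C₁cos(5x) + C₂sin(5x))
Complex roots r = 1 ± 5i
Applying ICs: C₁ = 4, C₂ = -1/5
Particular solution: y = e^x(4cos(5x) - (1/5)sin(5x))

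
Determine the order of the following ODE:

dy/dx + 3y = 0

The order is 1 (highest derivative is of order 1).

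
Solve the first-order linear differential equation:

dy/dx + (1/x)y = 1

Using integrating factor method:

General solution: y = (1/2)x + C/x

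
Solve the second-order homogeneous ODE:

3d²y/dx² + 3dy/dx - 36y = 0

Characteristic equation: 3r² + 3r - 36 = 0
Divide by 3: r² + r - 12 = 0
Roots: r = 3, -4 (distinct real)
General solution: y = C₁e^(3x) + C₂e^(-4x)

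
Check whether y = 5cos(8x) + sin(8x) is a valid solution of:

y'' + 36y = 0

Verification:
y'' = -320cos(8x) - 64sin(8x)
y'' + 36y ≠ 0 (frequency mismatch: got 64 instead of 36)

No, it is not a solution.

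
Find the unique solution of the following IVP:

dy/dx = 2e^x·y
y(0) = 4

General solution: y = Ce^(2e^x)
Applying IC y(0) = 4:
Particular solution: y = 4e^(2(e^x - 1))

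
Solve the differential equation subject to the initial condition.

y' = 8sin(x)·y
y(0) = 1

General solution: y = Ce^(-8cos(x))
Applying IC y(0) = 1:
Particular solution: y = e^(8(1-cos(x)))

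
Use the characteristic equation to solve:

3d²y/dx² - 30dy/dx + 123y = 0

Characteristic equation: 3r² - 30r + 123 = 0
Divide by 3: r² - 10r + 41 = 0
Roots: r = 5 ± 4i (complex conjugates)
General solution: y = e^(5x)(C₁cos(4x) + C₂sin(4x))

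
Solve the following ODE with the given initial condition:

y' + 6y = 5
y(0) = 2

General solution: y = 5/6 + Ce^(-6x)
Applying y(0) = 2: C = 2 - 5/6 = 7/6
Particular solution: y = 5/6 + (7/6)e^(-6x)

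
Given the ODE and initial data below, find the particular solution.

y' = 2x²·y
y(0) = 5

General solution: y = Ce^(2x³/3)
Applying IC y(0) = 5:
Particular solution: y = 5e^(2x³/3)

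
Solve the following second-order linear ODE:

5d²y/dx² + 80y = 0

Characteristic equation: 5r² + 80 = 0
Divide by 5: r² + 16 = 0
Roots: r = ±4i (complex conjugates)
General solution: y = C₁cos(4x) + C₂sin(4x)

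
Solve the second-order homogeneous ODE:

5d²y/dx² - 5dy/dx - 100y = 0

Characteristic equation: 5r² - 5r - 100 = 0
Divide by 5: r² - r - 20 = 0
Roots: r = 5, -4 (distinct real)
General solution: y = C₁e^(5x) + C₂e^(-4x)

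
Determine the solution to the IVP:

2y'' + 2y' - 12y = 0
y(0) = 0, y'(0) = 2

General solution: y = C₁e^(2x) + C₂e^(-3x)
Applying ICs: C₁ = 2/5, C₂ = -2/5
Particular solution: y = (2/5)e^(2x) - (2/5)e^(-3x)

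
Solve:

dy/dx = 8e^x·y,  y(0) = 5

General solution: y = Ce^(8e^x)
Applying IC y(0) = 5:
Particular solution: y = 5e^(8(e^x - 1))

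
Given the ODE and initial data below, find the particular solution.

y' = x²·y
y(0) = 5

General solution: y = Ce^(x³/3)
Applying IC y(0) = 5:
Particular solution: y = 5e^(x³/3)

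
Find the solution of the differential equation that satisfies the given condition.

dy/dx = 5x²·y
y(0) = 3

General solution: y = Ce^(5x³/3)
Applying IC y(0) = 3:
Particular solution: y = 3e^(5x³/3)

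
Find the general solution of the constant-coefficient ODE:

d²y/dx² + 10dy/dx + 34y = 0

Characteristic equation: r² + 10r + 34 = 0
Roots: r = -5 ± 3i (complex conjugates)
General solution: y = e^(-5x)(C₁cos(3x) + C₂sin(3x))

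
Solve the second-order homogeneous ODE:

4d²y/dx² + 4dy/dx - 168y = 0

Characteristic equation: 4r² + 4r - 168 = 0
Divide by 4: r² + r - 42 = 0
Roots: r = 6, -7 (distinct real)
General solution: y = C₁e^(6x) + C₂e^(-7x)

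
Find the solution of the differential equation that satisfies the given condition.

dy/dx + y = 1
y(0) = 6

General solution: y = 1 + Ce^(-x)
Applying y(0) = 6: C = 6 - 1 = 5
Particular solution: y = 1 + 5e^(-x)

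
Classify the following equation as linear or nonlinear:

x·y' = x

Linear (y and its derivatives appear to the first power only, no products of y terms)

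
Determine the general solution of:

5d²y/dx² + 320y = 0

Characteristic equation: 5r² + 320 = 0
Divide by 5: r² + 64 = 0
Roots: r = ±8i (complex conjugates)
General solution: y = C₁cos(8x) + C₂sin(8x)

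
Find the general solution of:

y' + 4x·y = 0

Using integrating factor method:

General solution: y = Ce^(-2x^2)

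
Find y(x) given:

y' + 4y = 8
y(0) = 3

General solution: y = 2 + Ce^(-4x)
Applying y(0) = 3: C = 3 - 2 = 1
Particular solution: y = 2 + e^(-4x)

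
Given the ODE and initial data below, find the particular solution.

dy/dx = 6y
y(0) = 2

General solution: y = Ce^(6x)
Applying IC y(0) = 2:
Particular solution: y = 2e^(6x)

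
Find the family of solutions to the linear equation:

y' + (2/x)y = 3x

Using integrating factor method:

General solution: y = (3/4)x^2 + Cx^(-2)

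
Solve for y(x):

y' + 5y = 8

Using integrating factor method:

General solution: y = 8/5 + Ce^(-5x)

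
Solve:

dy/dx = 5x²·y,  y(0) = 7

General solution: y = Ce^(5x³/3)
Applying IC y(0) = 7:
Particular solution: y = 7e^(5x³/3)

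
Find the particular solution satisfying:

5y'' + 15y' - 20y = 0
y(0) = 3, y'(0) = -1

General solution: y = C₁e^x + C₂e^(-4x)
Applying ICs: C₁ = 11/5, C₂ = 4/5
Particular solution: y = (11/5)e^x + (4/5)e^(-4x)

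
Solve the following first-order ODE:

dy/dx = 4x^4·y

Separating variables and integrating:
ln|y| = 4x^5/5 + C

General solution: y = Ce^(4x^5/5)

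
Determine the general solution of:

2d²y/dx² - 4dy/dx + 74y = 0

Characteristic equation: 2r² - 4r + 74 = 0
Divide by 2: r² - 2r + 37 = 0
Roots: r = 1 ± 6i (complex conjugates)
General solution: y = e^x(C₁cos(6x) + C₂sin(6x))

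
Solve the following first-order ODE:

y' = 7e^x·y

Separating variables and integrating:
ln|y| = 7e^x + C

General solution: y = Ce^(7e^x)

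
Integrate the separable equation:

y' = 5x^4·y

Separating variables and integrating:
ln|y| = x^5 + C

General solution: y = Ce^(x^5)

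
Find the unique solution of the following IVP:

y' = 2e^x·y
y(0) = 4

General solution: y = Ce^(2e^x)
Applying IC y(0) = 4:
Particular solution: y = 4e^(2(e^x - 1))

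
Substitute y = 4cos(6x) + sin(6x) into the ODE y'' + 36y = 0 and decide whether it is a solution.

Verification:
y'' = -144cos(6x) - 36sin(6x)
y'' + 36y = 0 ✓

Yes, it is a solution.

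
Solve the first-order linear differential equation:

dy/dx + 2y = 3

Using integrating factor method:

General solution: y = 3/2 + Ce^(-2x)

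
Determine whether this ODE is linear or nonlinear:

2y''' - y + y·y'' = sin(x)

Nonlinear (y·y'' term)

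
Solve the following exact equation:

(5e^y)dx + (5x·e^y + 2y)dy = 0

Verify exactness: ∂M/∂y = ∂N/∂x ✓
Find F(x,y) such that ∂F/∂x = M, ∂F/∂y = N
Solution: 5x·e^y + y² = C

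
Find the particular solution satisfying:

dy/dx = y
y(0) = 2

General solution: y = Ce^x
Applying IC y(0) = 2:
Particular solution: y = 2e^x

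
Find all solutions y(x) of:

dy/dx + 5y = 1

Using integrating factor method:

General solution: y = 1/5 + Ce^(-5x)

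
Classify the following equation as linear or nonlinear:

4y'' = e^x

Linear (y and its derivatives appear to the first power only, no products of y terms)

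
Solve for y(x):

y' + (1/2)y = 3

Using integrating factor method:

General solution: y = 6 + Ce^(-x/2)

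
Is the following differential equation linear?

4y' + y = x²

Yes. Linear (y and its derivatives appear to the first power only, no products of y terms)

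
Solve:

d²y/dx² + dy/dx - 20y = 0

Characteristic equation: r² + r - 20 = 0
Roots: r = 4, -5 (distinct real)
General solution: y = C₁e^(4x) + C₂e^(-5x)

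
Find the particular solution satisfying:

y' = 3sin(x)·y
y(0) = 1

General solution: y = Ce^(-3cos(x))
Applying IC y(0) = 1:
Particular solution: y = e^(3(1-cos(x)))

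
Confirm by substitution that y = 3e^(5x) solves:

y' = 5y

Verification:
y = 3e^(5x)
y' = 15e^(5x)
5y = 15e^(5x)
y' = 5y ✓

Yes, it is a solution.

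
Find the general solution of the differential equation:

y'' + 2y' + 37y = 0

Characteristic equation: r² + 2r + 37 = 0
Roots: r = -1 ± 6i (complex conjugates)
General solution: y = e^(-x)(C₁cos(6x) + C₂sin(6x))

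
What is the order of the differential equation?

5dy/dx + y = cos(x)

The order is 1 (highest derivative is of order 1).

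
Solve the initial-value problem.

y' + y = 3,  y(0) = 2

General solution: y = 3 + Ce^(-x)
Applying y(0) = 2: C = 2 - 3 = -1
Particular solution: y = 3 - e^(-x)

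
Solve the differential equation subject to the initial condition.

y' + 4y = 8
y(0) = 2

General solution: y = 2 + Ce^(-4x)
Applying y(0) = 2: C = 2 - 2 = 0
Particular solution: y = 2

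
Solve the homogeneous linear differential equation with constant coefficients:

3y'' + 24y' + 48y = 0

Characteristic equation: 3r² + 24r + 48 = 0
Divide by 3: r² + 8r + 16 = 0
Factored: (r + 4)² = 0
Repeated root: r = -4
General solution: y = (C₁ + C₂x)e^(-4x)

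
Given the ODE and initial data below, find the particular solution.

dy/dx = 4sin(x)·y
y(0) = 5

General solution: y = Ce^(-4cos(x))
Applying IC y(0) = 5:
Particular solution: y = 5e^(4(1-cos(x)))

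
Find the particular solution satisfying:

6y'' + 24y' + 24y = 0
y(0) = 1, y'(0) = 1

General solution: y = (C₁ + C₂x)e^(-2x)
Repeated root r = -2
Applying ICs: C₁ = 1, C₂ = 3
Particular solution: y = (1 + 3x)e^(-2x)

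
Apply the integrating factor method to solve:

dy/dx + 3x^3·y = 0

Using integrating factor method:

General solution: y = Ce^(-3x^4/4)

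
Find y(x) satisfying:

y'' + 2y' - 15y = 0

Characteristic equation: r² + 2r - 15 = 0
Roots: r = 3, -5 (distinct real)
General solution: y = C₁e^(3x) + C₂e^(-5x)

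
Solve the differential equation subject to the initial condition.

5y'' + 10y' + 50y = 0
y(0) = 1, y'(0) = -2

General solution: y = e^(-x)(C₁cos(3x) + C₂sin(3x))
Complex roots r = -1 ± 3i
Applying ICs: C₁ = 1, C₂ = -1/3
Particular solution: y = e^(-x)(cos(3x) - (1/3)sin(3x))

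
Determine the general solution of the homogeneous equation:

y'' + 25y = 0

Characteristic equation: r² + 25 = 0
Roots: r = ±5i (complex conjugates)
General solution: y = C₁cos(5x) + C₂sin(5x)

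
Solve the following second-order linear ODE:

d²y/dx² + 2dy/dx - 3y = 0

Characteristic equation: r² + 2r - 3 = 0
Roots: r = 1, -3 (distinct real)
General solution: y = C₁e^x + C₂e^(-3x)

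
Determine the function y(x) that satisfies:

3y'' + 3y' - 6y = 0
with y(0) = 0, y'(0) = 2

General solution: y = C₁e^x + C₂e^(-2x)
Applying ICs: C₁ = 2/3, C₂ = -2/3
Particular solution: y = (2/3)e^x - (2/3)e^(-2x)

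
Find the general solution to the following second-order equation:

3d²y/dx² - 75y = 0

Characteristic equation: 3r² - 75 = 0
Divide by 3: r² - 25 = 0
Roots: r = 5, -5 (distinct real)
General solution: y = C₁e^(5x) + C₂e^(-5x)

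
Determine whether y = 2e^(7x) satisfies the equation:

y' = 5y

Verification:
y = 2e^(7x)
y' = 14e^(7x)
But 5y = 10e^(7x)
y' ≠ 5y — the derivative does not match

No, it is not a solution.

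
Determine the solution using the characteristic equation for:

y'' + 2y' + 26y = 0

Characteristic equation: r² + 2r + 26 = 0
Roots: r = -1 ± 5i (complex conjugates)
General solution: y = e^(-x)(C₁cos(5x) + C₂sin(5x))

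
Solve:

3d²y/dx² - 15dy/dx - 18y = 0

Characteristic equation: 3r² - 15r - 18 = 0
Divide by 3: r² - 5r - 6 = 0
Roots: r = 6, -1 (distinct real)
General solution: y = C₁e^(6x) + C₂e^(-x)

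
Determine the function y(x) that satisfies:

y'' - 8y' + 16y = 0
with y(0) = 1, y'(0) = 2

General solution: y = (C₁ + C₂x)e^(4x)
Repeated root r = 4
Applying ICs: C₁ = 1, C₂ = -2
Particular solution: y = (1 - 2x)e^(4x)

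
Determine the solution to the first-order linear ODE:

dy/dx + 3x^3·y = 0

Using integrating factor method:

General solution: y = Ce^(-3x^4/4)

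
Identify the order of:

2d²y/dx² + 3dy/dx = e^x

The order is 2 (highest derivative is of order 2).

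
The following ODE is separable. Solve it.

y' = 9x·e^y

Separating variables and integrating:
-e^(-y) = 9x²/2 + C

General solution: y = -ln(C - 9x²/2)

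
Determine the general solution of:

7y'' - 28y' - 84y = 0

Characteristic equation: 7r² - 28r - 84 = 0
Divide by 7: r² - 4r - 12 = 0
Roots: r = 6, -2 (distinct real)
General solution: y = C₁e^(6x) + C₂e^(-2x)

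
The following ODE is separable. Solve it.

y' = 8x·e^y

Separating variables and integrating:
-e^(-y) = 4x² + C

General solution: y = -ln(C - 4x²)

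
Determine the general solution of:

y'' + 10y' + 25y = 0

Characteristic equation: r² + 10r + 25 = 0
Factored: (r + 5)² = 0
Repeated root: r = -5
General solution: y = (C₁ + C₂x)e^(-5x)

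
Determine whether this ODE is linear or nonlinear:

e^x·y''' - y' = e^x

Linear (y and its derivatives appear to the first power only, no products of y terms)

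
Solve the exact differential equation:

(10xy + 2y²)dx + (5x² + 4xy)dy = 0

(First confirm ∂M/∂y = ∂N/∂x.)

Verify exactness: ∂M/∂y = ∂N/∂x ✓
Find F(x,y) such that ∂F/∂x = M, ∂F/∂y = N
Solution: 5x²y + 2xy² = C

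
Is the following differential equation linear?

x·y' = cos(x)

Yes. Linear (y and its derivatives appear to the first power only, no products of y terms)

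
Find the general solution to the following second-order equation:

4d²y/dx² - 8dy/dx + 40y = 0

Characteristic equation: 4r² - 8r + 40 = 0
Divide by 4: r² - 2r + 10 = 0
Roots: r = 1 ± 3i (complex conjugates)
General solution: y = e^x(C₁cos(3x) + C₂sin(3x))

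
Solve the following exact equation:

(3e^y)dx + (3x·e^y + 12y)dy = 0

Verify exactness: ∂M/∂y = ∂N/∂x ✓
Find F(x,y) such that ∂F/∂x = M, ∂F/∂y = N
Solution: 3x·e^y + 6y² = C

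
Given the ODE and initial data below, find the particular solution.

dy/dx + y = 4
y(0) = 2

General solution: y = 4 + Ce^(-x)
Applying y(0) = 2: C = 2 - 4 = -2
Particular solution: y = 4 - 2e^(-x)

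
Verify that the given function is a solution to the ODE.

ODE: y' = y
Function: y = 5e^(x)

Verification:
y = 5e^(x)
y' = 5e^(x)
y = 5e^(x)
y' = y ✓

Yes, it is a solution.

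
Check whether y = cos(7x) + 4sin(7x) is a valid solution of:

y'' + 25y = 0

Verification:
y'' = -49cos(7x) - 196sin(7x)
y'' + 25y ≠ 0 (frequency mismatch: got 49 instead of 25)

No, it is not a solution.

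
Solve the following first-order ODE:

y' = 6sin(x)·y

Separating variables and integrating:
ln|y| = -6cos(x) + C

General solution: y = Ce^(-6cos(x))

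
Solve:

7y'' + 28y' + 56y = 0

Characteristic equation: 7r² + 28r + 56 = 0
Divide by 7: r² + 4r + 8 = 0
Roots: r = -2 ± 2i (complex conjugates)
General solution: y = e^(-2x)(C₁cos(2x) + C₂sin(2x))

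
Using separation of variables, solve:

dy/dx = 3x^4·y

Separating variables and integrating:
ln|y| = 3x^5/5 + C

General solution: y = Ce^(3x^5/5)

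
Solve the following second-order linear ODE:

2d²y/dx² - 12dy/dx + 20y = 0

Characteristic equation: 2r² - 12r + 20 = 0
Divide by 2: r² - 6r + 10 = 0
Roots: r = 3 ± i (complex conjugates)
General solution: y = e^(3x)(C₁cos(x) + C₂sin(x))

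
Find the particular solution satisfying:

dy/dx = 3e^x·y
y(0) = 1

General solution: y = Ce^(3e^x)
Applying IC y(0) = 1:
Particular solution: y = e^(3(e^x - 1))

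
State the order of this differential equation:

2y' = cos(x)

The order is 1 (highest derivative is of order 1).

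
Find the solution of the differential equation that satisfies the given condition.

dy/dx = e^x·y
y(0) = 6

General solution: y = Ce^(e^x)
Applying IC y(0) = 6:
Particular solution: y = 6e^(e^x - 1)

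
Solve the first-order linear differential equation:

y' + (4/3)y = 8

Using integrating factor method:

General solution: y = 6 + Ce^(-4x/3)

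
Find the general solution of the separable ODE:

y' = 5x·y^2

Separating variables and integrating:
-1/y = 5x^2/2 + C

General solution: y^-1 = (-5/2)x^2 + C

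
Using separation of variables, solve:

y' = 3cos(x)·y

Separating variables and integrating:
ln|y| = 3sin(x) + C

General solution: y = Ce^(3sin(x))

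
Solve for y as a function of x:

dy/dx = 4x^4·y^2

Separating variables and integrating:
-1/y = 4x^5/5 + C

General solution: y^-1 = (-4/5)x^5 + C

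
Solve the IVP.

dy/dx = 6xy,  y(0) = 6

General solution: y = Ce^(3x²)
Applying IC y(0) = 6:
Particular solution: y = 6e^(3x²)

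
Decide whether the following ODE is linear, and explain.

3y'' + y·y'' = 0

Nonlinear (y·y'' term)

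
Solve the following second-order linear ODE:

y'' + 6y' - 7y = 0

Characteristic equation: r² + 6r - 7 = 0
Roots: r = 1, -7 (distinct real)
General solution: y = C₁e^x + C₂e^(-7x)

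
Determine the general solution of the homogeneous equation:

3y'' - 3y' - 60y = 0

Characteristic equation: 3r² - 3r - 60 = 0
Divide by 3: r² - r - 20 = 0
Roots: r = 5, -4 (distinct real)
General solution: y = C₁e^(5x) + C₂e^(-4x)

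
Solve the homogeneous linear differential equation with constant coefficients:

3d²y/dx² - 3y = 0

Characteristic equation: 3r² - 3 = 0
Divide by 3: r² - 1 = 0
Roots: r = 1, -1 (distinct real)
General solution: y = C₁e^x + C₂e^(-x)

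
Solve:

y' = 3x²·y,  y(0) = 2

General solution: y = Ce^(x³)
Applying IC y(0) = 2:
Particular solution: y = 2e^(x³)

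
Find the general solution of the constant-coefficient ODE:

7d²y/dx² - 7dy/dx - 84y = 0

Characteristic equation: 7r² - 7r - 84 = 0
Divide by 7: r² - r - 12 = 0
Roots: r = 4, -3 (distinct real)
General solution: y = C₁e^(4x) + C₂e^(-3x)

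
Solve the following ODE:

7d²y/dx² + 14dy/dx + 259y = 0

Characteristic equation: 7r² + 14r + 259 = 0
Divide by 7: r² + 2r + 37 = 0
Roots: r = -1 ± 6i (complex conjugates)
General solution: y = e^(-x)(C₁cos(6x) + C₂sin(6x))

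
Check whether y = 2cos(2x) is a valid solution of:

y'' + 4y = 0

Verification:
y'' = -8cos(2x)
y'' + 4y = 0 ✓

Yes, it is a solution.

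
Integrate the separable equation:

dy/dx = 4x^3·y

Separating variables and integrating:
ln|y| = x^4 + C

General solution: y = Ce^(x^4)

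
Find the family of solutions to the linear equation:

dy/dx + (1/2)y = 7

Using integrating factor method:

General solution: y = 14 + Ce^(-x/2)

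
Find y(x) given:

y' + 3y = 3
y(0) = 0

General solution: y = 1 + Ce^(-3x)
Applying y(0) = 0: C = 0 - 1 = -1
Particular solution: y = 1 - e^(-3x)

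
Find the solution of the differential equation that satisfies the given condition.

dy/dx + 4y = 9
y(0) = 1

General solution: y = 9/4 + Ce^(-4x)
Applying y(0) = 1: C = 1 - 9/4 = -5/4
Particular solution: y = 9/4 - (5/4)e^(-4x)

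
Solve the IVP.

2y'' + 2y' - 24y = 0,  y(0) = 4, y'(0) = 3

General solution: y = C₁e^(3x) + C₂e^(-4x)
Applying ICs: C₁ = 19/7, C₂ = 9/7
Particular solution: y = (19/7)e^(3x) + (9/7)e^(-4x)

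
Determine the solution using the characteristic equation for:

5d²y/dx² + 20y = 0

Characteristic equation: 5r² + 20 = 0
Divide by 5: r² + 4 = 0
Roots: r = ±2i (complex conjugates)
General solution: y = C₁cos(2x) + C₂sin(2x)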